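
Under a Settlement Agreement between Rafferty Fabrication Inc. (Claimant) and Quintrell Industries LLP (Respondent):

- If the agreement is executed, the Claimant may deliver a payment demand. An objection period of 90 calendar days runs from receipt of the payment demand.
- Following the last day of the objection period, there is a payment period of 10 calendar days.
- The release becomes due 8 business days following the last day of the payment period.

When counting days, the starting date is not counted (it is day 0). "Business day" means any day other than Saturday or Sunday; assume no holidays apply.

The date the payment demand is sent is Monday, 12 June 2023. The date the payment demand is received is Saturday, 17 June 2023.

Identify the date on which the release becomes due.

5 October 2023

The last day of the objection period: 90 calendar days after 17 June 2023 is 15 September 2023.
Adding 10 calendar days to 15 September 2023 gives 25 September 2023, which is the last day of the payment period.
From Monday, 25 September 2023, 8 business days (Sep 26, Sep 27, Sep 28, Sep 29, Oct 2, Oct 3, Oct 4, Oct 5, skipping weekends) brings us to Thursday, 5 October 2023, which is the date on which the release becomes due.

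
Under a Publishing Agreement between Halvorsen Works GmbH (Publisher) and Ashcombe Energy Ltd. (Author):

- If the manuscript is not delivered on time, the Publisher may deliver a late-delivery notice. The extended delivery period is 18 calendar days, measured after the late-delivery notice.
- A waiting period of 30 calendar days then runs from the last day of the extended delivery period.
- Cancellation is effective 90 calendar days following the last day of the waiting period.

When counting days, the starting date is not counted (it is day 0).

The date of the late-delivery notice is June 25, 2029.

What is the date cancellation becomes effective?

The last day of the extended delivery period: June 25, 2029 + 18 days = July 13, 2029.
The last day of the waiting period: July 13, 2029 + 30 days = August 12, 2029.
The date cancellation becomes effective: August 12, 2029 + 90 days = November 10, 2029.

November 10, 2029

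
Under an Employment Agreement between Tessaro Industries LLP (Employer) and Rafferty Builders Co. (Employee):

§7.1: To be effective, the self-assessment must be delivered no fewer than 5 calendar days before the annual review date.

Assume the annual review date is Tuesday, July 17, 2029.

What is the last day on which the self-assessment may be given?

July 12, 2029

Counting back 5 calendar days from July 17, 2029 gives July 12, 2029.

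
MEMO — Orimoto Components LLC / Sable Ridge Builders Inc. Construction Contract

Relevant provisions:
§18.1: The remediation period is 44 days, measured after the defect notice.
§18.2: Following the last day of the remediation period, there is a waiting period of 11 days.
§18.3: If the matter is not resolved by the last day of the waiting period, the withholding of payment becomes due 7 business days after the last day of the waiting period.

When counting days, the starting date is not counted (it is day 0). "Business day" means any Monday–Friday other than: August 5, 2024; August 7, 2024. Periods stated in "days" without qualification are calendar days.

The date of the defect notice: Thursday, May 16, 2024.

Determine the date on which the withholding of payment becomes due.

The last day of the remediation period: 44 calendar days after May 16, 2024 is June 29, 2024.
Adding 11 calendar days to June 29, 2024 gives July 10, 2024, which is the last day of the waiting period.
The date on which the withholding of payment becomes due: 7 business days after Wednesday, July 10, 2024, skipping weekends — Jul 11, Jul 12, Jul 15, Jul 16, Jul 17, Jul 18, Jul 19 — lands on Friday, July 19, 2024.

July 19, 2024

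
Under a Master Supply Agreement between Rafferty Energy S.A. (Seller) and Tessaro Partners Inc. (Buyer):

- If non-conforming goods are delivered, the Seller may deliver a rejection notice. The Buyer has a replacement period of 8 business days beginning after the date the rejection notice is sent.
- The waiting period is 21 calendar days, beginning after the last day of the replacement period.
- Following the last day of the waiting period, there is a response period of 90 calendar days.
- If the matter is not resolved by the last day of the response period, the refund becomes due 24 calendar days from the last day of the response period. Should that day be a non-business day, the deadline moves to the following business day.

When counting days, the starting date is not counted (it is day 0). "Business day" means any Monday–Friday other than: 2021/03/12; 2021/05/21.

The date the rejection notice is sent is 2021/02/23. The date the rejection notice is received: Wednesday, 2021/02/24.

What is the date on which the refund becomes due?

From Tuesday, 2021/02/23, 8 business days (Feb 24, Feb 25, Feb 26, Mar 1, Mar 2, Mar 3, Mar 4, Mar 5, skipping weekends) brings us to Friday, 2021/03/05, which is the last day of the replacement period.
The last day of the waiting period: 21 calendar days after 2021/03/05 is 2021/03/26.
The last day of the response period: 2021/03/26 + 90 days = 2021/06/24.
The date on which the refund becomes due: 2021/06/24 + 24 days = 2021/07/18. That falls on a Sunday, so it rolls to the next business day, Monday, 2021/07/19.

2021/07/19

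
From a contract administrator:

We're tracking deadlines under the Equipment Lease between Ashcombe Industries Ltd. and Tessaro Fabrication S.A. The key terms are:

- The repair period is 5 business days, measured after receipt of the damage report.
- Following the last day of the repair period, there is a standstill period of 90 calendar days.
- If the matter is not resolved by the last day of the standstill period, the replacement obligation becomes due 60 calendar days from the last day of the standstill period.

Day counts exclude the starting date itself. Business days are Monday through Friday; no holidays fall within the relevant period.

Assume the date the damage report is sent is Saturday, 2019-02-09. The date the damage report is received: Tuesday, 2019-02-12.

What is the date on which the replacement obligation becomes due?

2019-07-19

From Tuesday, 2019-02-12, 5 business days (Feb 13, Feb 14, Feb 15, Feb 18, Feb 19, skipping weekends) brings us to Tuesday, 2019-02-19, which is the last day of the repair period.
Adding 90 calendar days to 2019-02-19 gives 2019-05-20, which is the last day of the standstill period.
The date on which the replacement obligation becomes due: 60 calendar days after 2019-05-20 is 2019-07-19.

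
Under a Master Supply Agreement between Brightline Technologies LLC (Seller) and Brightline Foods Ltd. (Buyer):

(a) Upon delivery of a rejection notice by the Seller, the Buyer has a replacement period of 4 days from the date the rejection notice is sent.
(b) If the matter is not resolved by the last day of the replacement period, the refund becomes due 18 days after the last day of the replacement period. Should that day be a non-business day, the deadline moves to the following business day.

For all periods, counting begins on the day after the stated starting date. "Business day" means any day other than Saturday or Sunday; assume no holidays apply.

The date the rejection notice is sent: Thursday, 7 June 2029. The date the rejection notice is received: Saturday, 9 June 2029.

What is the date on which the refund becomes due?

Adding 4 calendar days to 7 June 2029 gives 11 June 2029, which is the last day of the replacement period.
The date on which the refund becomes due: 11 June 2029 + 18 days = 29 June 2029. 29 June 2029 is a Friday, so no roll-forward applies.

29 June 2029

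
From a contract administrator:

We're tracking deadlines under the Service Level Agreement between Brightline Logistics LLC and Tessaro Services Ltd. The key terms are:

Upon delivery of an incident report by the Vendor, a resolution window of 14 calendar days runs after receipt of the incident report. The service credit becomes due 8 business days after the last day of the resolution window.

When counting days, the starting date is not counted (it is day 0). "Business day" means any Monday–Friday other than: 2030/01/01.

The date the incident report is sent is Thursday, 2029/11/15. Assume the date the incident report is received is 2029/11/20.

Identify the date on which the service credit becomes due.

The last day of the resolution window: 2029/11/20 + 14 days = 2029/12/04.
The date on which the service credit becomes due: counting 8 business days from Tuesday, 2029/12/04 (Dec 5, Dec 6, Dec 7, Dec 10, Dec 11, Dec 12, Dec 13, Dec 14, skipping weekends) reaches Friday, 2029/12/14.

2029/12/14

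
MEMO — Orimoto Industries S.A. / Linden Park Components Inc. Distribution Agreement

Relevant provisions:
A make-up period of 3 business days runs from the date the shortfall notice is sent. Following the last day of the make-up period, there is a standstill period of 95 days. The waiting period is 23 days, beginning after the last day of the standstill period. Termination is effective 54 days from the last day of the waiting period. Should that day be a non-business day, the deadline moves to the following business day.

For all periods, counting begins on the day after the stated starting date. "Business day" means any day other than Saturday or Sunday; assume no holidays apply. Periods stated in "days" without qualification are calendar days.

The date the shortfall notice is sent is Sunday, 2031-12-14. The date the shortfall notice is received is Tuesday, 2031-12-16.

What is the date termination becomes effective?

2032-06-07

The last day of the make-up period: 3 business days after Sunday, 2031-12-14, skipping weekends — Dec 15, Dec 16, Dec 17 — lands on Wednesday, 2031-12-17.
The last day of the standstill period: 95 calendar days after 2031-12-17 is 2032-03-21.
Adding 23 calendar days to 2032-03-21 gives 2032-04-13, which is the last day of the waiting period.
The date termination becomes effective: 54 calendar days after 2032-04-13 is 2032-06-06. That falls on a Sunday, so it rolls to the next business day, Monday, 2032-06-07.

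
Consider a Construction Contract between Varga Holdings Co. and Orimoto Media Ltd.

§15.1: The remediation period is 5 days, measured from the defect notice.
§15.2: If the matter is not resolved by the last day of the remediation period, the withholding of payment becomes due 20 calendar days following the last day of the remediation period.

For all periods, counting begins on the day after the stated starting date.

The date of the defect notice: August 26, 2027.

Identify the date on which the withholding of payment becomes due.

The last day of the remediation period: August 26, 2027 + 5 days = August 31, 2027.
The date on which the withholding of payment becomes due: 20 calendar days after August 31, 2027 is September 20, 2027.

September 20, 2027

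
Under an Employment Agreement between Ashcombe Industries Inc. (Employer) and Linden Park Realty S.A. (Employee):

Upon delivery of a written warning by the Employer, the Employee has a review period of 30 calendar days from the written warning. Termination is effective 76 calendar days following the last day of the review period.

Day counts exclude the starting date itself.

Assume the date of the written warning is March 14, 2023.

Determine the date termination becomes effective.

Adding 30 calendar days to March 14, 2023 gives April 13, 2023, which is the last day of the review period.
Adding 76 calendar days to April 13, 2023 gives June 28, 2023, which is the date termination becomes effective.

June 28, 2023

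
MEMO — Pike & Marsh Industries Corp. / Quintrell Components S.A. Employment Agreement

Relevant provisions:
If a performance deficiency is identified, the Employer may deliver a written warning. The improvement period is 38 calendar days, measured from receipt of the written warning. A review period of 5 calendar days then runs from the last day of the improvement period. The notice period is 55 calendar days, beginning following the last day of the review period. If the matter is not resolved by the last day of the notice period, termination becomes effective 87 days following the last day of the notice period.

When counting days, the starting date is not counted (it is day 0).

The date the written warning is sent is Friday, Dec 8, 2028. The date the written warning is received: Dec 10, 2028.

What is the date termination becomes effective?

The last day of the improvement period: 38 calendar days after Dec 10, 2028 is Jan 17, 2029.
Adding 5 calendar days to Jan 17, 2029 gives Jan 22, 2029, which is the last day of the review period.
Adding 55 calendar days to Jan 22, 2029 gives Mar 18, 2029, which is the last day of the notice period.
The date termination becomes effective: 87 calendar days after Mar 18, 2029 is Jun 13, 2029.

Jun 13, 2029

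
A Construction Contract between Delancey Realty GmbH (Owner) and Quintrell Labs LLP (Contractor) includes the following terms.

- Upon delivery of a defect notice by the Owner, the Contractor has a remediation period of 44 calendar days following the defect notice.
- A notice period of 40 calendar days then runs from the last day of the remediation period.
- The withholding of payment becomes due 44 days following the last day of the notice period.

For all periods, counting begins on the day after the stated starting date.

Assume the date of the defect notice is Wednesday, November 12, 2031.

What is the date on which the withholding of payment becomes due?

The last day of the remediation period: 44 calendar days after November 12, 2031 is December 26, 2031.
The last day of the notice period: December 26, 2031 + 40 days = February 4, 2032.
The date on which the withholding of payment becomes due: February 4, 2032 + 44 days = March 19, 2032.

March 19, 2032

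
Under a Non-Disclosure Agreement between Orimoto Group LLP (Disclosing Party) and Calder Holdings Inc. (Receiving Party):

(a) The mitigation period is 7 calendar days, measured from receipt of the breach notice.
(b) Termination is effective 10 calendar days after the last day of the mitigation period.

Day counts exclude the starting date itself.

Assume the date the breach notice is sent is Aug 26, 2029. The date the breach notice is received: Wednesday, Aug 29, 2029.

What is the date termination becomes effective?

Sep 15, 2029

The last day of the mitigation period: Aug 29, 2029 + 7 days = Sep 5, 2029.
The date termination becomes effective: Sep 5, 2029 + 10 days = Sep 15, 2029.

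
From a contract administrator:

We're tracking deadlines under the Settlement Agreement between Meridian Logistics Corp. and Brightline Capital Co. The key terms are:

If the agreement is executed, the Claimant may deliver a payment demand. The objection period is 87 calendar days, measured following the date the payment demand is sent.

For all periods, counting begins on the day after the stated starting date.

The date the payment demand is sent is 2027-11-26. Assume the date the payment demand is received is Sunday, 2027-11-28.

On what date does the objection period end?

The last day of the objection period: 2027-11-26 + 87 days = 2028-02-21.

2028-02-21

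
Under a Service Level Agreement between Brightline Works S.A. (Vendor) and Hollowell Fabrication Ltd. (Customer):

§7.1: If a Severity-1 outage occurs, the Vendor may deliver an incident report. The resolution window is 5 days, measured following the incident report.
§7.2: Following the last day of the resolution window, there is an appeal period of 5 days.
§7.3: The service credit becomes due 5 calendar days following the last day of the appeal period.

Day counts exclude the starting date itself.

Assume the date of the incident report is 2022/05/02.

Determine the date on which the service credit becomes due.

2022/05/17

The last day of the resolution window: 5 calendar days after 2022/05/02 is 2022/05/07.
The last day of the appeal period: 2022/05/07 + 5 days = 2022/05/12.
Adding 5 calendar days to 2022/05/12 gives 2022/05/17, which is the date on which the service credit becomes due.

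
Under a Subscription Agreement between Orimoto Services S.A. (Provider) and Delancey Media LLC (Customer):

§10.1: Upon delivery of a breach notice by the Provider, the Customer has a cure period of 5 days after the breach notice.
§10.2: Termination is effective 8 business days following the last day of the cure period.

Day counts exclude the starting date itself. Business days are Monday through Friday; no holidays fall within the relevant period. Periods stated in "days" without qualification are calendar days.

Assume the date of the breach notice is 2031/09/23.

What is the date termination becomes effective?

Adding 5 calendar days to 2031/09/23 gives 2031/09/28, which is the last day of the cure period.
From Sunday, 2031/09/28, 8 business days (Sep 29, Sep 30, Oct 1, Oct 2, Oct 3, Oct 6, Oct 7, Oct 8, skipping weekends) brings us to Wednesday, 2031/10/08, which is the date termination becomes effective.

2031/10/08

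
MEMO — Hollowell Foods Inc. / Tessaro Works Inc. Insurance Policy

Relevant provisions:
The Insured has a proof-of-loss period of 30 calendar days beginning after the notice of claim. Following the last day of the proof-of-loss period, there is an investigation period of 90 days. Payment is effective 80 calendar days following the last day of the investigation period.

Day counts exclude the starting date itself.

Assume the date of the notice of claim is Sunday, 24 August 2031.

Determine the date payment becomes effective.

11 March 2032

The last day of the proof-of-loss period: 24 August 2031 + 30 days = 23 September 2031.
The last day of the investigation period: 23 September 2031 + 90 days = 22 December 2031.
The date payment becomes effective: 22 December 2031 + 80 days = 11 March 2032.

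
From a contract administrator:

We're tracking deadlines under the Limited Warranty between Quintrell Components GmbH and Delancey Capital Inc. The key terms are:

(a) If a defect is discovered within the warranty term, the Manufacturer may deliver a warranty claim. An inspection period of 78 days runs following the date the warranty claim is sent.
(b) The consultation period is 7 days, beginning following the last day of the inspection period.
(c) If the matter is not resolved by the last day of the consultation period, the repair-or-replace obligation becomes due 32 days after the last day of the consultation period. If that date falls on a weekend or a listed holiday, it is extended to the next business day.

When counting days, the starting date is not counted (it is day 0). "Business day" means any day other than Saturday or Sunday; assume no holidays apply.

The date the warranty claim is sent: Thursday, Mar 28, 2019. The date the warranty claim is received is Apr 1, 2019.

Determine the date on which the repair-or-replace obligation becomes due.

The last day of the inspection period: 78 calendar days after Mar 28, 2019 is Jun 14, 2019.
Adding 7 calendar days to Jun 14, 2019 gives Jun 21, 2019, which is the last day of the consultation period.
The date on which the repair-or-replace obligation becomes due: Jun 21, 2019 + 32 days = Jul 23, 2019. Jul 23, 2019 is a Tuesday, so no roll-forward applies.

Jul 23, 2019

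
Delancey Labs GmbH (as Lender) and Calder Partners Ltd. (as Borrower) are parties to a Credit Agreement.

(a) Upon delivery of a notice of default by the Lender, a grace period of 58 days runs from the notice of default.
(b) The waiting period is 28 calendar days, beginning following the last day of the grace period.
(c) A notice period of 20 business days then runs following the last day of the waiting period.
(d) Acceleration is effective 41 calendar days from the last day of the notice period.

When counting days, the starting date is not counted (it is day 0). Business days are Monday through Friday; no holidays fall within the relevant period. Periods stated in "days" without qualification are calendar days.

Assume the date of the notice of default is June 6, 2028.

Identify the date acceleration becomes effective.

November 8, 2028

The last day of the grace period: June 6, 2028 + 58 days = August 3, 2028.
Adding 28 calendar days to August 3, 2028 gives August 31, 2028, which is the last day of the waiting period.
From Thursday, August 31, 2028, 20 business days (Sep 1, Sep 4, Sep 5, Sep 6, …, Sep 26, Sep 27, Sep 28, skipping weekends) brings us to Thursday, September 28, 2028, which is the last day of the notice period.
The date acceleration becomes effective: September 28, 2028 + 41 days = November 8, 2028.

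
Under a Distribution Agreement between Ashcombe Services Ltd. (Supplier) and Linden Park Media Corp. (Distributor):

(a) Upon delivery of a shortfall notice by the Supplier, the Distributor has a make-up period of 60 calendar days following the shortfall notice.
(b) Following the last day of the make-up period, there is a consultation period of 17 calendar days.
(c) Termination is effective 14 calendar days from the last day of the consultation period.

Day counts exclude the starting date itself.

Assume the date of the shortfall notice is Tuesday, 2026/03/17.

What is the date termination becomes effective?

2026/06/16

The last day of the make-up period: 60 calendar days after 2026/03/17 is 2026/05/16.
The last day of the consultation period: 17 calendar days after 2026/05/16 is 2026/06/02.
Adding 14 calendar days to 2026/06/02 gives 2026/06/16, which is the date termination becomes effective.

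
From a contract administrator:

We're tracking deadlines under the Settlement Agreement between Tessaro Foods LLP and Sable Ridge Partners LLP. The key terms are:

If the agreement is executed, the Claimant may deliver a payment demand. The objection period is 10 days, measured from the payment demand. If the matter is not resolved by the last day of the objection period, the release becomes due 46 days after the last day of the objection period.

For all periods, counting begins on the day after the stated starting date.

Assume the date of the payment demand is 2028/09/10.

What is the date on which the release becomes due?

2028/11/05

The last day of the objection period: 2028/09/10 + 10 days = 2028/09/20.
The date on which the release becomes due: 2028/09/20 + 46 days = 2028/11/05.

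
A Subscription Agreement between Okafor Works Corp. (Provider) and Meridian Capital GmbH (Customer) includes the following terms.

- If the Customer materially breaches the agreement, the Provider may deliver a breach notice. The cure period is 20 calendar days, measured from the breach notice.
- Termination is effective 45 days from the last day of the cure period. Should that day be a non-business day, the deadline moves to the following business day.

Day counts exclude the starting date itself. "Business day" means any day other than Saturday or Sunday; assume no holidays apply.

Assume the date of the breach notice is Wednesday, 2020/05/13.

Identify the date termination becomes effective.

2020/07/17

Adding 20 calendar days to 2020/05/13 gives 2020/06/02, which is the last day of the cure period.
Adding 45 calendar days to 2020/06/02 gives 2020/07/17, which is the date termination becomes effective. 2020/07/17 is a Friday, so no roll-forward applies.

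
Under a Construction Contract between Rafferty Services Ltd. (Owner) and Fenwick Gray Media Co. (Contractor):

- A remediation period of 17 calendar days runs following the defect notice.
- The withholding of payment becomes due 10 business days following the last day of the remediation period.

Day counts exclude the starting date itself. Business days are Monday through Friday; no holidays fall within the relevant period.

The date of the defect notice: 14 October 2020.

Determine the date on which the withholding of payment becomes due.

13 November 2020

Adding 17 calendar days to 14 October 2020 gives 31 October 2020, which is the last day of the remediation period.
The date on which the withholding of payment becomes due: 10 business days after Saturday, 31 October 2020, skipping weekends — Nov 2, Nov 3, Nov 4, Nov 5, Nov 6, Nov 9, Nov 10, Nov 11, Nov 12, Nov 13 — lands on Friday, 13 November 2020.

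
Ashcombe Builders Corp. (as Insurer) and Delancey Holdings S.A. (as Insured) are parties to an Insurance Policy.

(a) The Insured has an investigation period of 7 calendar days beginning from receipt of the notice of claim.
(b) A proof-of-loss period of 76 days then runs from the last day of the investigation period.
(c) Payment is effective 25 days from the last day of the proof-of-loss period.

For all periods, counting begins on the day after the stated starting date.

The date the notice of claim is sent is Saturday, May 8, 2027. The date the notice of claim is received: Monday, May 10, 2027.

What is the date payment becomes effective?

The last day of the investigation period: 7 calendar days after May 10, 2027 is May 17, 2027.
Adding 76 calendar days to May 17, 2027 gives August 1, 2027, which is the last day of the proof-of-loss period.
The date payment becomes effective: August 1, 2027 + 25 days = August 26, 2027.

August 26, 2027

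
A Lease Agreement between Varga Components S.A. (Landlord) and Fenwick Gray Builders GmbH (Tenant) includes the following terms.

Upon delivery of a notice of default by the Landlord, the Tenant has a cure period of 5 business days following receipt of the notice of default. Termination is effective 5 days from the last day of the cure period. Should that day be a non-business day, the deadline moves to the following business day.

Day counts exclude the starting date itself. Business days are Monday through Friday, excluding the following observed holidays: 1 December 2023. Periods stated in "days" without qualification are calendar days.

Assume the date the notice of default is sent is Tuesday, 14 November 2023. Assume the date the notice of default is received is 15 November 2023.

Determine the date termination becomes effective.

27 November 2023

The last day of the cure period: counting 5 business days from Wednesday, 15 November 2023 (Nov 16, Nov 17, Nov 20, Nov 21, Nov 22, skipping weekends) reaches Wednesday, 22 November 2023.
Adding 5 calendar days to 22 November 2023 gives 27 November 2023, which is the date termination becomes effective. 27 November 2023 is a Monday and is not a listed holiday, so no roll-forward applies.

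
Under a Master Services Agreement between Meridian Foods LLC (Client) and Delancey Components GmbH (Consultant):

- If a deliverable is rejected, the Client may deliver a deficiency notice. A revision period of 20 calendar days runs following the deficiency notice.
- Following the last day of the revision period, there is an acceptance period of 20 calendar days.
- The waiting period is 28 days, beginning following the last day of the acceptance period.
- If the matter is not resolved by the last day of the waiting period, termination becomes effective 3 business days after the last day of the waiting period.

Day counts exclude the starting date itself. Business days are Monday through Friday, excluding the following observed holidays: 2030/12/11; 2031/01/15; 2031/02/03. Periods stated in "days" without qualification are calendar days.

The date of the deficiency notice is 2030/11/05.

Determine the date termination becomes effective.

2031/01/16

The last day of the revision period: 20 calendar days after 2030/11/05 is 2030/11/25.
Adding 20 calendar days to 2030/11/25 gives 2030/12/15, which is the last day of the acceptance period.
Adding 28 calendar days to 2030/12/15 gives 2031/01/12, which is the last day of the waiting period.
From Sunday, 2031/01/12, 3 business days (Jan 13, Jan 14, Jan 16, skipping weekends and the listed holiday on Jan 15) brings us to Thursday, 2031/01/16, which is the date termination becomes effective.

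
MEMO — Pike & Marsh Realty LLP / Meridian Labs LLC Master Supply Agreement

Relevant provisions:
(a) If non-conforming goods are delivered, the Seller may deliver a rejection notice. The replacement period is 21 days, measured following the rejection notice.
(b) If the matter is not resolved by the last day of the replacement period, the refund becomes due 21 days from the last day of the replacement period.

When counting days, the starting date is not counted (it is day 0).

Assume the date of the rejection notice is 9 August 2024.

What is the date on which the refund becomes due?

The last day of the replacement period: 9 August 2024 + 21 days = 30 August 2024.
The date on which the refund becomes due: 21 calendar days after 30 August 2024 is 20 September 2024.

20 September 2024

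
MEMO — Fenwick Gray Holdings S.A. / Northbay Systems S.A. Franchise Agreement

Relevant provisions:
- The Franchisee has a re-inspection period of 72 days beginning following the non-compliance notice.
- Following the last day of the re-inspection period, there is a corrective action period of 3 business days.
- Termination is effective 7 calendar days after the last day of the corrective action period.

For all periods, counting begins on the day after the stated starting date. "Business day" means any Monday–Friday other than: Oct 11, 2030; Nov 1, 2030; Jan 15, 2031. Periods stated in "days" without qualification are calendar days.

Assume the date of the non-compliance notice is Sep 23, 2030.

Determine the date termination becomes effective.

Dec 16, 2030

The last day of the re-inspection period: 72 calendar days after Sep 23, 2030 is Dec 4, 2030.
The last day of the corrective action period: counting 3 business days from Wednesday, Dec 4, 2030 (Dec 5, Dec 6, Dec 9, skipping weekends) reaches Monday, Dec 9, 2030.
The date termination becomes effective: Dec 9, 2030 + 7 days = Dec 16, 2030.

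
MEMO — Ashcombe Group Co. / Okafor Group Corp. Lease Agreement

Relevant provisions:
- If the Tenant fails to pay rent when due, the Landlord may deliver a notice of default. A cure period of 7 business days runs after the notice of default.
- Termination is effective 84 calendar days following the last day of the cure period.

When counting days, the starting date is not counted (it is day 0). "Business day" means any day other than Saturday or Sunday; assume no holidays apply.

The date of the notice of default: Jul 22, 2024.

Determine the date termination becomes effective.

Oct 23, 2024

The last day of the cure period: counting 7 business days from Monday, Jul 22, 2024 (Jul 23, Jul 24, Jul 25, Jul 26, Jul 29, Jul 30, Jul 31, skipping weekends) reaches Wednesday, Jul 31, 2024.
The date termination becomes effective: 84 calendar days after Jul 31, 2024 is Oct 23, 2024.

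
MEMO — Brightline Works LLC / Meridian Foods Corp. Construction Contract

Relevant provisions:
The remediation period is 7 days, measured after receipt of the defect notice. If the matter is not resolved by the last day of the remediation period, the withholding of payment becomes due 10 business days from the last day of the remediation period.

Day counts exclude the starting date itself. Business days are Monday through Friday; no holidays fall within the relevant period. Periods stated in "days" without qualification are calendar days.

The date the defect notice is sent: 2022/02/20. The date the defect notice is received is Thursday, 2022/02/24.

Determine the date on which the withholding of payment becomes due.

2022/03/17

The last day of the remediation period: 7 calendar days after 2022/02/24 is 2022/03/03.
From Thursday, 2022/03/03, 10 business days (Mar 4, Mar 7, Mar 8, Mar 9, Mar 10, Mar 11, Mar 14, Mar 15, Mar 16, Mar 17, skipping weekends) brings us to Thursday, 2022/03/17, which is the date on which the withholding of payment becomes due.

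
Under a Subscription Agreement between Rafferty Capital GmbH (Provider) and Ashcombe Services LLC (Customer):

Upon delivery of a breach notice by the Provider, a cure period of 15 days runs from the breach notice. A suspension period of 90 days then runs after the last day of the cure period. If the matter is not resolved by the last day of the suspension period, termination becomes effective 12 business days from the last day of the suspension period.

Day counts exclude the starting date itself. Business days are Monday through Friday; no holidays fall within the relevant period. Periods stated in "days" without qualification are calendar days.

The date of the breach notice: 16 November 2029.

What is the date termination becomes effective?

19 March 2030

The last day of the cure period: 15 calendar days after 16 November 2029 is 1 December 2029.
Adding 90 calendar days to 1 December 2029 gives 1 March 2030, which is the last day of the suspension period.
The date termination becomes effective: counting 12 business days from Friday, 1 March 2030 (Mar 4, Mar 5, Mar 6, Mar 7, …, Mar 15, Mar 18, Mar 19, skipping weekends) reaches Tuesday, 19 March 2030.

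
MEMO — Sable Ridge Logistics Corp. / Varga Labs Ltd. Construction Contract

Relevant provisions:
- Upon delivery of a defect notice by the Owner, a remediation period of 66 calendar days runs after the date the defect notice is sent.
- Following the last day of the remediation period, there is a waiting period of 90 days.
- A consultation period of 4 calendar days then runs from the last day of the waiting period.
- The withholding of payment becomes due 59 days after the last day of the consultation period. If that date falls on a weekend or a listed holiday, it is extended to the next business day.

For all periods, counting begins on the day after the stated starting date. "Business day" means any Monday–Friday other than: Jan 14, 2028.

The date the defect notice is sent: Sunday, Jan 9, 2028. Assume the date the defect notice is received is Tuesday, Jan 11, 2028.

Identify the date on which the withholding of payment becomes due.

Aug 15, 2028

Adding 66 calendar days to Jan 9, 2028 gives Mar 15, 2028, which is the last day of the remediation period.
The last day of the waiting period: Mar 15, 2028 + 90 days = Jun 13, 2028.
The last day of the consultation period: Jun 13, 2028 + 4 days = Jun 17, 2028.
Adding 59 calendar days to Jun 17, 2028 gives Aug 15, 2028, which is the date on which the withholding of payment becomes due. Aug 15, 2028 is a Tuesday and is not a listed holiday, so no roll-forward applies.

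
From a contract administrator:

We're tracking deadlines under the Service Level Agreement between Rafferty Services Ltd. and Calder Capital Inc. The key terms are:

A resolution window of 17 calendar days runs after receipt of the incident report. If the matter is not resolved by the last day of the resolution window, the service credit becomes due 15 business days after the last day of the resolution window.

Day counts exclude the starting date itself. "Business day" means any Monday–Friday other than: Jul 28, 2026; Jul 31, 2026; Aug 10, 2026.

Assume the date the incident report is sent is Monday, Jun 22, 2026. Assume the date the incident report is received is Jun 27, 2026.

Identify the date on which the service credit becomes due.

Aug 6, 2026

Adding 17 calendar days to Jun 27, 2026 gives Jul 14, 2026, which is the last day of the resolution window.
The date on which the service credit becomes due: counting 15 business days from Tuesday, Jul 14, 2026 (Jul 15, Jul 16, Jul 17, Jul 20, …, Aug 4, Aug 5, Aug 6, skipping weekends and the listed holidays on Jul 28, Jul 31) reaches Thursday, Aug 6, 2026.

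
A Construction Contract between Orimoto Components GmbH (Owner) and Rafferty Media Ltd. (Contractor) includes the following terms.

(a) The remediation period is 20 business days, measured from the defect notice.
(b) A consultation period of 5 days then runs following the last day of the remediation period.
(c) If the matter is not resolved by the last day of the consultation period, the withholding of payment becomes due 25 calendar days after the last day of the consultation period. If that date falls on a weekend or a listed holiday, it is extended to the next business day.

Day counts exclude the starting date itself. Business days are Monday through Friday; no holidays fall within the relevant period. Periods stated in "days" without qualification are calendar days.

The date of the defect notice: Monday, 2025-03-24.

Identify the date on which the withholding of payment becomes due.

2025-05-21

From Monday, 2025-03-24, 20 business days (Mar 25, Mar 26, Mar 27, Mar 28, …, Apr 17, Apr 18, Apr 21, skipping weekends) brings us to Monday, 2025-04-21, which is the last day of the remediation period.
The last day of the consultation period: 2025-04-21 + 5 days = 2025-04-26.
The date on which the withholding of payment becomes due: 25 calendar days after 2025-04-26 is 2025-05-21. 2025-05-21 is a Wednesday, so no roll-forward applies.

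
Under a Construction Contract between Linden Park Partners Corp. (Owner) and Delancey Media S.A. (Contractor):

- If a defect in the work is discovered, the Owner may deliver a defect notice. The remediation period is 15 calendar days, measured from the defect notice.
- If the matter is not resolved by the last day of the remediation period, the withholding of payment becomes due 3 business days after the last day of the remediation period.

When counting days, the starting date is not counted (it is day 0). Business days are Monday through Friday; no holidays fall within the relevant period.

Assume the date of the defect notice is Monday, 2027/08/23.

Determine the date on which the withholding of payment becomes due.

2027/09/10

The last day of the remediation period: 2027/08/23 + 15 days = 2027/09/07.
The date on which the withholding of payment becomes due: 3 business days after Tuesday, 2027/09/07, skipping weekends — Sep 8, Sep 9, Sep 10 — lands on Friday, 2027/09/10.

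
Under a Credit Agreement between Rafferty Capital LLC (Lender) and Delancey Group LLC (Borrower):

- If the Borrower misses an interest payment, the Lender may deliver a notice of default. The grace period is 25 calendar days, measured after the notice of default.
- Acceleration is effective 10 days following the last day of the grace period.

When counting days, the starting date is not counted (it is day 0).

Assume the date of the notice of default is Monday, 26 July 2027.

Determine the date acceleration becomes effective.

30 August 2027

The last day of the grace period: 26 July 2027 + 25 days = 20 August 2027.
The date acceleration becomes effective: 10 calendar days after 20 August 2027 is 30 August 2027.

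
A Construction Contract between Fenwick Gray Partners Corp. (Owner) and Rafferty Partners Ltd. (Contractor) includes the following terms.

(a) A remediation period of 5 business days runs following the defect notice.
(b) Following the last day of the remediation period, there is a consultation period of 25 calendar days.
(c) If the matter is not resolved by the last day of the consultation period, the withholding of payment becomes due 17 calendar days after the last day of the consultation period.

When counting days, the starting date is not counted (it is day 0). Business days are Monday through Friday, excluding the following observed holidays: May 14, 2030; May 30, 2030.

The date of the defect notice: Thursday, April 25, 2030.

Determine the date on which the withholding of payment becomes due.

June 13, 2030

The last day of the remediation period: 5 business days after Thursday, April 25, 2030, skipping weekends — Apr 26, Apr 29, Apr 30, May 1, May 2 — lands on Thursday, May 2, 2030.
Adding 25 calendar days to May 2, 2030 gives May 27, 2030, which is the last day of the consultation period.
Adding 17 calendar days to May 27, 2030 gives June 13, 2030, which is the date on which the withholding of payment becomes due.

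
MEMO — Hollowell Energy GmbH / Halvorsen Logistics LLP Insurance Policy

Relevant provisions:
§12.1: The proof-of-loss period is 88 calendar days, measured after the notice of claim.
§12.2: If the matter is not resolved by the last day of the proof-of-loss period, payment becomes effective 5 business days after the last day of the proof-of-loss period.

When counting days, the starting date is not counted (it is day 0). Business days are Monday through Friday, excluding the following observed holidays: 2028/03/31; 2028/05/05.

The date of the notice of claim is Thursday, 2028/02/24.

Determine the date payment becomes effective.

2028/05/29

The last day of the proof-of-loss period: 2028/02/24 + 88 days = 2028/05/22.
The date payment becomes effective: 5 business days after Monday, 2028/05/22, skipping weekends — May 23, May 24, May 25, May 26, May 29 — lands on Monday, 2028/05/29.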